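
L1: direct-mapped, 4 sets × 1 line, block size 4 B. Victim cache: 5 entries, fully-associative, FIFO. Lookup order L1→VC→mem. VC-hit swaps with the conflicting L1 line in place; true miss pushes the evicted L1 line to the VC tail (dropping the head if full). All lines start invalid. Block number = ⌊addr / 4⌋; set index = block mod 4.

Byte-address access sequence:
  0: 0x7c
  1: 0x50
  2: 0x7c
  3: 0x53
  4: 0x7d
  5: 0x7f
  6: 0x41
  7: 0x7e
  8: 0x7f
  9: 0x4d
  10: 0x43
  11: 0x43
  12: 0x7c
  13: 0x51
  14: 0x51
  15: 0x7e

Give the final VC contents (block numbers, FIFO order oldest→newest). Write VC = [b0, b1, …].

VC = [16, 19]

0: 0x7c (blk 31, set 3) → MISS  vc=[]
1: 0x50 (blk 20, set 0) → MISS  vc=[]
2: 0x7c (blk 31, set 3) → L1-HIT  vc=[]
3: 0x53 (blk 20, set 0) → L1-HIT  vc=[]
4: 0x7d (blk 31, set 3) → L1-HIT  vc=[]
5: 0x7f (blk 31, set 3) → L1-HIT  vc=[]
6: 0x41 (blk 16, set 0) → MISS  vc=[20]
7: 0x7e (blk 31, set 3) → L1-HIT  vc=[20]
8: 0x7f (blk 31, set 3) → L1-HIT  vc=[20]
9: 0x4d (blk 19, set 3) → MISS  vc=[20, 31]
10: 0x43 (blk 16, set 0) → L1-HIT  vc=[20, 31]
11: 0x43 (blk 16, set 0) → L1-HIT  vc=[20, 31]
12: 0x7c (blk 31, set 3) → VC-HIT  vc=[20, 19]
13: 0x51 (blk 20, set 0) → VC-HIT  vc=[16, 19]
14: 0x51 (blk 20, set 0) → L1-HIT  vc=[16, 19]
15: 0x7e (blk 31, set 3) → L1-HIT  vc=[16, 19]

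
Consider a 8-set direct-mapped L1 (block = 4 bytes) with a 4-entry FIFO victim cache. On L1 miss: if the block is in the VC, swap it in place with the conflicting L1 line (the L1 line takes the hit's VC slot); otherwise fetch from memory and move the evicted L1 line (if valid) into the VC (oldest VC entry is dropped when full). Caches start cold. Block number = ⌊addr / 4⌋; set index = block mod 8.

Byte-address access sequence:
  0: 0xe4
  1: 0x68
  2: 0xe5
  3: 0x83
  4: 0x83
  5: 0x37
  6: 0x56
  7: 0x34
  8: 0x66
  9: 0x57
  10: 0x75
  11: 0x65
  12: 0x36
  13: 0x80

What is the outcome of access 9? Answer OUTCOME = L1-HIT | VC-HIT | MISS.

OUTCOME = VC-HIT

0: 0xe4 (blk 57, set 1) → MISS  vc=[]
1: 0x68 (blk 26, set 2) → MISS  vc=[]
2: 0xe5 (blk 57, set 1) → L1-HIT  vc=[]
3: 0x83 (blk 32, set 0) → MISS  vc=[]
4: 0x83 (blk 32, set 0) → L1-HIT  vc=[]
5: 0x37 (blk 13, set 5) → MISS  vc=[]
6: 0x56 (blk 21, set 5) → MISS  vc=[13]
7: 0x34 (blk 13, set 5) → VC-HIT  vc=[21]
8: 0x66 (blk 25, set 1) → MISS  vc=[21, 57]
9: 0x57 (blk 21, set 5) → VC-HIT  vc=[13, 57]
10: 0x75 (blk 29, set 5) → MISS  vc=[13, 57, 21]
11: 0x65 (blk 25, set 1) → L1-HIT  vc=[13, 57, 21]
12: 0x36 (blk 13, set 5) → VC-HIT  vc=[29, 57, 21]
13: 0x80 (blk 32, set 0) → L1-HIT  vc=[29, 57, 21]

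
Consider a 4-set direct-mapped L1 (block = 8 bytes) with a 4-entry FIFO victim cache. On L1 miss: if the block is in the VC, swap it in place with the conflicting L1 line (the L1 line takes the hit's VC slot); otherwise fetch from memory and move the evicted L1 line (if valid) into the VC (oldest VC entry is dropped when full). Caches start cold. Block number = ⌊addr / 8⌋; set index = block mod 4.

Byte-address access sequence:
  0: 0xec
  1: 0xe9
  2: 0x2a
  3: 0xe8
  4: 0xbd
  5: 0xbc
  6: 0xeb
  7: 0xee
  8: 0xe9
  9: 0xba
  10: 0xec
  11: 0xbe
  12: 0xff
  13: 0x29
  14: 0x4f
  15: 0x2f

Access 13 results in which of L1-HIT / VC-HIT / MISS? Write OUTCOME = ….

#0 0xec→b29/s1 MISS; vc=[]
#1 0xe9→b29/s1 L1-HIT; vc=[]
#2 0x2a→b5/s1 MISS; vc=[29]
#3 0xe8→b29/s1 VC-HIT; vc=[5]
#4 0xbd→b23/s3 MISS; vc=[5]
#5 0xbc→b23/s3 L1-HIT; vc=[5]
#6 0xeb→b29/s1 L1-HIT; vc=[5]
#7 0xee→b29/s1 L1-HIT; vc=[5]
#8 0xe9→b29/s1 L1-HIT; vc=[5]
#9 0xba→b23/s3 L1-HIT; vc=[5]
#10 0xec→b29/s1 L1-HIT; vc=[5]
#11 0xbe→b23/s3 L1-HIT; vc=[5]
#12 0xff→b31/s3 MISS; vc=[5,23]
#13 0x29→b5/s1 VC-HIT; vc=[29,23]
#14 0x4f→b9/s1 MISS; vc=[29,23,5]
#15 0x2f→b5/s1 VC-HIT; vc=[29,23,9]

OUTCOME = VC-HIT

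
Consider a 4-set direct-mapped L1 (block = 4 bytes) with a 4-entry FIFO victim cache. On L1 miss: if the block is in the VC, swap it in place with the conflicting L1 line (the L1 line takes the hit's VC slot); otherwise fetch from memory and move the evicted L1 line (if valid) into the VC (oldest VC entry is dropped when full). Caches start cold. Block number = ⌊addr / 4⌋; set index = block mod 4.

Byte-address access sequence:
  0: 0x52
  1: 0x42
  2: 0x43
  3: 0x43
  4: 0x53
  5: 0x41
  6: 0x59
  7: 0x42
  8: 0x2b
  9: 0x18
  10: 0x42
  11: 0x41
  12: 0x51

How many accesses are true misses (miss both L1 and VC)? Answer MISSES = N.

MISSES = 5

#0 0x52→b20/s0 MISS; vc=[]
#1 0x42→b16/s0 MISS; vc=[20]
#2 0x43→b16/s0 L1-HIT; vc=[20]
#3 0x43→b16/s0 L1-HIT; vc=[20]
#4 0x53→b20/s0 VC-HIT; vc=[16]
#5 0x41→b16/s0 VC-HIT; vc=[20]
#6 0x59→b22/s2 MISS; vc=[20]
#7 0x42→b16/s0 L1-HIT; vc=[20]
#8 0x2b→b10/s2 MISS; vc=[20,22]
#9 0x18→b6/s2 MISS; vc=[20,22,10]
#10 0x42→b16/s0 L1-HIT; vc=[20,22,10]
#11 0x41→b16/s0 L1-HIT; vc=[20,22,10]
#12 0x51→b20/s0 VC-HIT; vc=[16,22,10]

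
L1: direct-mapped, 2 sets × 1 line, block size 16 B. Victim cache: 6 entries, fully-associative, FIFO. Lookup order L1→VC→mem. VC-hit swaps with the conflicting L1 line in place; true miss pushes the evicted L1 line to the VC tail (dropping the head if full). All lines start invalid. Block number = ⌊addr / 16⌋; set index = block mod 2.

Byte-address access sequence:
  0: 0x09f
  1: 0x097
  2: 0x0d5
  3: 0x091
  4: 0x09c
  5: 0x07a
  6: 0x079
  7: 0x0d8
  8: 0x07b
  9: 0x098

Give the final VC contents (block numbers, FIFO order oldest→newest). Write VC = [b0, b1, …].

#0 0x9f→b9/s1 MISS; vc=[]
#1 0x97→b9/s1 L1-HIT; vc=[]
#2 0xd5→b13/s1 MISS; vc=[9]
#3 0x91→b9/s1 VC-HIT; vc=[13]
#4 0x9c→b9/s1 L1-HIT; vc=[13]
#5 0x7a→b7/s1 MISS; vc=[13,9]
#6 0x79→b7/s1 L1-HIT; vc=[13,9]
#7 0xd8→b13/s1 VC-HIT; vc=[7,9]
#8 0x7b→b7/s1 VC-HIT; vc=[13,9]
#9 0x98→b9/s1 VC-HIT; vc=[13,7]

VC = [13, 7]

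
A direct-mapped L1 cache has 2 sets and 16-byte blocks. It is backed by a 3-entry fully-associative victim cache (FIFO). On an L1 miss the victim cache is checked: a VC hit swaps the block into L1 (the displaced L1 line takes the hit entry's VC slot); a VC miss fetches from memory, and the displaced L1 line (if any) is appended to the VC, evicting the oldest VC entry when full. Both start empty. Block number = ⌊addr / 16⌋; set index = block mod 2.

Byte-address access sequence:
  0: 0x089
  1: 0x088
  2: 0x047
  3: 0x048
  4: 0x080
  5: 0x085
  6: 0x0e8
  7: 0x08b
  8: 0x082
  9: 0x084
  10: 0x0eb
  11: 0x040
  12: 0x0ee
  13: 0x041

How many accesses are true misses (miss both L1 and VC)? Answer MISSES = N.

#0 0x89→b8/s0 MISS; vc=[]
#1 0x88→b8/s0 L1-HIT; vc=[]
#2 0x47→b4/s0 MISS; vc=[8]
#3 0x48→b4/s0 L1-HIT; vc=[8]
#4 0x80→b8/s0 VC-HIT; vc=[4]
#5 0x85→b8/s0 L1-HIT; vc=[4]
#6 0xe8→b14/s0 MISS; vc=[4,8]
#7 0x8b→b8/s0 VC-HIT; vc=[4,14]
#8 0x82→b8/s0 L1-HIT; vc=[4,14]
#9 0x84→b8/s0 L1-HIT; vc=[4,14]
#10 0xeb→b14/s0 VC-HIT; vc=[4,8]
#11 0x40→b4/s0 VC-HIT; vc=[14,8]
#12 0xee→b14/s0 VC-HIT; vc=[4,8]
#13 0x41→b4/s0 VC-HIT; vc=[14,8]

MISSES = 3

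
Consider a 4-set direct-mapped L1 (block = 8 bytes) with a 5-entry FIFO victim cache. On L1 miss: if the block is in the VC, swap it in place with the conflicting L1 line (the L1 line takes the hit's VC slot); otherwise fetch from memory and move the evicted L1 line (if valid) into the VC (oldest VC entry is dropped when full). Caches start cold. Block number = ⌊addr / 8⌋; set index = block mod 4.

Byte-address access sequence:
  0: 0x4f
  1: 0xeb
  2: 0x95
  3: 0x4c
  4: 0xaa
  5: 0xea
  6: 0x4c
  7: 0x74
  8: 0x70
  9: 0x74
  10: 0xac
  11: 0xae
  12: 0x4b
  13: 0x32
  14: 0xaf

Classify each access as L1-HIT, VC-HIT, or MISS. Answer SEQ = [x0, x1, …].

0: 0x4f (blk 9, set 1) → MISS  vc=[]
1: 0xeb (blk 29, set 1) → MISS  vc=[9]
2: 0x95 (blk 18, set 2) → MISS  vc=[9]
3: 0x4c (blk 9, set 1) → VC-HIT  vc=[29]
4: 0xaa (blk 21, set 1) → MISS  vc=[29, 9]
5: 0xea (blk 29, set 1) → VC-HIT  vc=[21, 9]
6: 0x4c (blk 9, set 1) → VC-HIT  vc=[21, 29]
7: 0x74 (blk 14, set 2) → MISS  vc=[21, 29, 18]
8: 0x70 (blk 14, set 2) → L1-HIT  vc=[21, 29, 18]
9: 0x74 (blk 14, set 2) → L1-HIT  vc=[21, 29, 18]
10: 0xac (blk 21, set 1) → VC-HIT  vc=[9, 29, 18]
11: 0xae (blk 21, set 1) → L1-HIT  vc=[9, 29, 18]
12: 0x4b (blk 9, set 1) → VC-HIT  vc=[21, 29, 18]
13: 0x32 (blk 6, set 2) → MISS  vc=[21, 29, 18, 14]
14: 0xaf (blk 21, set 1) → VC-HIT  vc=[9, 29, 18, 14]

SEQ = [MISS, MISS, MISS, VC-HIT, MISS, VC-HIT, VC-HIT, MISS, L1-HIT, L1-HIT, VC-HIT, L1-HIT, VC-HIT, MISS, VC-HIT]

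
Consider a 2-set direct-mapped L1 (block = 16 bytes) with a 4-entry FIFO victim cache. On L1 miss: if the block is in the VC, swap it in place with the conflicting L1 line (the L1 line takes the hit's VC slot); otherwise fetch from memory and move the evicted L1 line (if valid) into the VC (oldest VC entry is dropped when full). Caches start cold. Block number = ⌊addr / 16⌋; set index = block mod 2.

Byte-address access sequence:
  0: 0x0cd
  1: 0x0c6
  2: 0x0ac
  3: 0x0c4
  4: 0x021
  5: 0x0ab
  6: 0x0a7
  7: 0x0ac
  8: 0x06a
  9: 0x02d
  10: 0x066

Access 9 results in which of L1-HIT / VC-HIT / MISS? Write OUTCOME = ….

OUTCOME = VC-HIT

  [0] addr=0xcd blk=12 s=0: MISS | VC []
  [1] addr=0xc6 blk=12 s=0: L1-HIT | VC []
  [2] addr=0xac blk=10 s=0: MISS | VC [12]
  [3] addr=0xc4 blk=12 s=0: VC-HIT | VC [10]
  [4] addr=0x21 blk=2 s=0: MISS | VC [10, 12]
  [5] addr=0xab blk=10 s=0: VC-HIT | VC [2, 12]
  [6] addr=0xa7 blk=10 s=0: L1-HIT | VC [2, 12]
  [7] addr=0xac blk=10 s=0: L1-HIT | VC [2, 12]
  [8] addr=0x6a blk=6 s=0: MISS | VC [2, 12, 10]
  [9] addr=0x2d blk=2 s=0: VC-HIT | VC [6, 12, 10]
  [10] addr=0x66 blk=6 s=0: VC-HIT | VC [2, 12, 10]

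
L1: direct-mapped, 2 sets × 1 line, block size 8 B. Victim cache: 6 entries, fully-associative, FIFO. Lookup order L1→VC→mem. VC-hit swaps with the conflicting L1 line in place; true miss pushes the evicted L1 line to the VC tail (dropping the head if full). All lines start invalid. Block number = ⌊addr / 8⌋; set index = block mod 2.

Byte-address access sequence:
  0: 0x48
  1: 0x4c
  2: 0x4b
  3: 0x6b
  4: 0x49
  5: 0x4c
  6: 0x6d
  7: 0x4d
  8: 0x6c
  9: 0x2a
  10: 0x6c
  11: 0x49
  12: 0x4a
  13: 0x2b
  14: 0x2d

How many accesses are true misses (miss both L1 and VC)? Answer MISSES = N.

  [0] addr=0x48 blk=9 s=1: MISS | VC []
  [1] addr=0x4c blk=9 s=1: L1-HIT | VC []
  [2] addr=0x4b blk=9 s=1: L1-HIT | VC []
  [3] addr=0x6b blk=13 s=1: MISS | VC [9]
  [4] addr=0x49 blk=9 s=1: VC-HIT | VC [13]
  [5] addr=0x4c blk=9 s=1: L1-HIT | VC [13]
  [6] addr=0x6d blk=13 s=1: VC-HIT | VC [9]
  [7] addr=0x4d blk=9 s=1: VC-HIT | VC [13]
  [8] addr=0x6c blk=13 s=1: VC-HIT | VC [9]
  [9] addr=0x2a blk=5 s=1: MISS | VC [9, 13]
  [10] addr=0x6c blk=13 s=1: VC-HIT | VC [9, 5]
  [11] addr=0x49 blk=9 s=1: VC-HIT | VC [13, 5]
  [12] addr=0x4a blk=9 s=1: L1-HIT | VC [13, 5]
  [13] addr=0x2b blk=5 s=1: VC-HIT | VC [13, 9]
  [14] addr=0x2d blk=5 s=1: L1-HIT | VC [13, 9]

MISSES = 3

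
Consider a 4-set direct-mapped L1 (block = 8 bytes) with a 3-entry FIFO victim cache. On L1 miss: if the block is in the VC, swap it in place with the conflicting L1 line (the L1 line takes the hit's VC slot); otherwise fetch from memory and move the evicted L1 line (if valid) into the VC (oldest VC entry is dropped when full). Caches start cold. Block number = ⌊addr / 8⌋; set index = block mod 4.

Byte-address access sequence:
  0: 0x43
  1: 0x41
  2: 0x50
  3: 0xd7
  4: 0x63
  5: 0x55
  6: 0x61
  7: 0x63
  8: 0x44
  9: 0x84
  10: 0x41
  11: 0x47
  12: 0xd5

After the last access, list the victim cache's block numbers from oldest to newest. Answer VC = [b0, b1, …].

VC = [10, 12, 16]

  [0] addr=0x43 blk=8 s=0: MISS | VC []
  [1] addr=0x41 blk=8 s=0: L1-HIT | VC []
  [2] addr=0x50 blk=10 s=2: MISS | VC []
  [3] addr=0xd7 blk=26 s=2: MISS | VC [10]
  [4] addr=0x63 blk=12 s=0: MISS | VC [10, 8]
  [5] addr=0x55 blk=10 s=2: VC-HIT | VC [26, 8]
  [6] addr=0x61 blk=12 s=0: L1-HIT | VC [26, 8]
  [7] addr=0x63 blk=12 s=0: L1-HIT | VC [26, 8]
  [8] addr=0x44 blk=8 s=0: VC-HIT | VC [26, 12]
  [9] addr=0x84 blk=16 s=0: MISS | VC [26, 12, 8]
  [10] addr=0x41 blk=8 s=0: VC-HIT | VC [26, 12, 16]
  [11] addr=0x47 blk=8 s=0: L1-HIT | VC [26, 12, 16]
  [12] addr=0xd5 blk=26 s=2: VC-HIT | VC [10, 12, 16]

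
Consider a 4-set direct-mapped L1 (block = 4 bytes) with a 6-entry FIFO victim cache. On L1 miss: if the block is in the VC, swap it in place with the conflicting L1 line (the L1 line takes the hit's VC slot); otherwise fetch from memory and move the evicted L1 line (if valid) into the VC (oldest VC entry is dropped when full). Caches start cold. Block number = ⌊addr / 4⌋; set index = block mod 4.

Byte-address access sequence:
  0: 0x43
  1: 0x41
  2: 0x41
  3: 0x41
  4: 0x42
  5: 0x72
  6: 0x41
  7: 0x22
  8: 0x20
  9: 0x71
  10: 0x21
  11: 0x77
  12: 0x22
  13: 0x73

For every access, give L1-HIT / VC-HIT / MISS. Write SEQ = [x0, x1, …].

0: 0x43 (blk 16, set 0) → MISS  vc=[]
1: 0x41 (blk 16, set 0) → L1-HIT  vc=[]
2: 0x41 (blk 16, set 0) → L1-HIT  vc=[]
3: 0x41 (blk 16, set 0) → L1-HIT  vc=[]
4: 0x42 (blk 16, set 0) → L1-HIT  vc=[]
5: 0x72 (blk 28, set 0) → MISS  vc=[16]
6: 0x41 (blk 16, set 0) → VC-HIT  vc=[28]
7: 0x22 (blk 8, set 0) → MISS  vc=[28, 16]
8: 0x20 (blk 8, set 0) → L1-HIT  vc=[28, 16]
9: 0x71 (blk 28, set 0) → VC-HIT  vc=[8, 16]
10: 0x21 (blk 8, set 0) → VC-HIT  vc=[28, 16]
11: 0x77 (blk 29, set 1) → MISS  vc=[28, 16]
12: 0x22 (blk 8, set 0) → L1-HIT  vc=[28, 16]
13: 0x73 (blk 28, set 0) → VC-HIT  vc=[8, 16]

SEQ = [MISS, L1-HIT, L1-HIT, L1-HIT, L1-HIT, MISS, VC-HIT, MISS, L1-HIT, VC-HIT, VC-HIT, MISS, L1-HIT, VC-HIT]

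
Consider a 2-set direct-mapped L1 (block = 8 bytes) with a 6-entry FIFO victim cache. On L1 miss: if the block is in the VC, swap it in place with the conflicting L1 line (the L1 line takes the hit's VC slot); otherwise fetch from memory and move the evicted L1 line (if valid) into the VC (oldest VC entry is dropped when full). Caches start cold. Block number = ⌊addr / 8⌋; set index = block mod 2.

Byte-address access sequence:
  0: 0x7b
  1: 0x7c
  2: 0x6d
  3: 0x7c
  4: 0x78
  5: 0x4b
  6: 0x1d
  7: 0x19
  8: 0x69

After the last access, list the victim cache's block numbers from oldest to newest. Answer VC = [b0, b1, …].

VC = [3, 15, 9]

#0 0x7b→b15/s1 MISS; vc=[]
#1 0x7c→b15/s1 L1-HIT; vc=[]
#2 0x6d→b13/s1 MISS; vc=[15]
#3 0x7c→b15/s1 VC-HIT; vc=[13]
#4 0x78→b15/s1 L1-HIT; vc=[13]
#5 0x4b→b9/s1 MISS; vc=[13,15]
#6 0x1d→b3/s1 MISS; vc=[13,15,9]
#7 0x19→b3/s1 L1-HIT; vc=[13,15,9]
#8 0x69→b13/s1 VC-HIT; vc=[3,15,9]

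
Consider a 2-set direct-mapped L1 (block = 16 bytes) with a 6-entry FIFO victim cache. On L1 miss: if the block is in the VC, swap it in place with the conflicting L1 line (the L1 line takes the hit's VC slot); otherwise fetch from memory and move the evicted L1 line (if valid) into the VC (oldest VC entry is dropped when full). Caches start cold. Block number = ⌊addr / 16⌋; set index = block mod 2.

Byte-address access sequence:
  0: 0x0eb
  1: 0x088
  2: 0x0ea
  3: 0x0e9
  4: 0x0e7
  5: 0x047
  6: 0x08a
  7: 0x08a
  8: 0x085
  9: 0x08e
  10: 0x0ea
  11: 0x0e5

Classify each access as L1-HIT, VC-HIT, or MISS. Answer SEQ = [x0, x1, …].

0: 0xeb (blk 14, set 0) → MISS  vc=[]
1: 0x88 (blk 8, set 0) → MISS  vc=[14]
2: 0xea (blk 14, set 0) → VC-HIT  vc=[8]
3: 0xe9 (blk 14, set 0) → L1-HIT  vc=[8]
4: 0xe7 (blk 14, set 0) → L1-HIT  vc=[8]
5: 0x47 (blk 4, set 0) → MISS  vc=[8, 14]
6: 0x8a (blk 8, set 0) → VC-HIT  vc=[4, 14]
7: 0x8a (blk 8, set 0) → L1-HIT  vc=[4, 14]
8: 0x85 (blk 8, set 0) → L1-HIT  vc=[4, 14]
9: 0x8e (blk 8, set 0) → L1-HIT  vc=[4, 14]
10: 0xea (blk 14, set 0) → VC-HIT  vc=[4, 8]
11: 0xe5 (blk 14, set 0) → L1-HIT  vc=[4, 8]

SEQ = [MISS, MISS, VC-HIT, L1-HIT, L1-HIT, MISS, VC-HIT, L1-HIT, L1-HIT, L1-HIT, VC-HIT, L1-HIT]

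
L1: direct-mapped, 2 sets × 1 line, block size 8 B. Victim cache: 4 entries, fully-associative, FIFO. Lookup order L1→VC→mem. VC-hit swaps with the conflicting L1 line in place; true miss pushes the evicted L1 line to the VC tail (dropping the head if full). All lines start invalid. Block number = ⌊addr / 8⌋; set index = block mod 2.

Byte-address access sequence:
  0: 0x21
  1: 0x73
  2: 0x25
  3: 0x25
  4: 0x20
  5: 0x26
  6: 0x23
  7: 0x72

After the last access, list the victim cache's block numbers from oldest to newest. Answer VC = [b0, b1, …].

  [0] addr=0x21 blk=4 s=0: MISS | VC []
  [1] addr=0x73 blk=14 s=0: MISS | VC [4]
  [2] addr=0x25 blk=4 s=0: VC-HIT | VC [14]
  [3] addr=0x25 blk=4 s=0: L1-HIT | VC [14]
  [4] addr=0x20 blk=4 s=0: L1-HIT | VC [14]
  [5] addr=0x26 blk=4 s=0: L1-HIT | VC [14]
  [6] addr=0x23 blk=4 s=0: L1-HIT | VC [14]
  [7] addr=0x72 blk=14 s=0: VC-HIT | VC [4]

VC = [4]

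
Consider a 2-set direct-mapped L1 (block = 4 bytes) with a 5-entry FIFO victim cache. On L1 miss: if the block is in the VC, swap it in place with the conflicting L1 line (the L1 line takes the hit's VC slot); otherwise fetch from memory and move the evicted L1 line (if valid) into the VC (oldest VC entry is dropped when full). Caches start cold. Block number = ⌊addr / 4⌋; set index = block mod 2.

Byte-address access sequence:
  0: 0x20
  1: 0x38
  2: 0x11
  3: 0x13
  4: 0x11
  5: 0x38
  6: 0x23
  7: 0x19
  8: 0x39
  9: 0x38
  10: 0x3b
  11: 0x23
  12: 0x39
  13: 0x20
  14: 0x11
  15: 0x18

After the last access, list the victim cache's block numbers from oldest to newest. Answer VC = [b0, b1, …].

VC = [4, 8, 14]

0: 0x20 (blk 8, set 0) → MISS  vc=[]
1: 0x38 (blk 14, set 0) → MISS  vc=[8]
2: 0x11 (blk 4, set 0) → MISS  vc=[8, 14]
3: 0x13 (blk 4, set 0) → L1-HIT  vc=[8, 14]
4: 0x11 (blk 4, set 0) → L1-HIT  vc=[8, 14]
5: 0x38 (blk 14, set 0) → VC-HIT  vc=[8, 4]
6: 0x23 (blk 8, set 0) → VC-HIT  vc=[14, 4]
7: 0x19 (blk 6, set 0) → MISS  vc=[14, 4, 8]
8: 0x39 (blk 14, set 0) → VC-HIT  vc=[6, 4, 8]
9: 0x38 (blk 14, set 0) → L1-HIT  vc=[6, 4, 8]
10: 0x3b (blk 14, set 0) → L1-HIT  vc=[6, 4, 8]
11: 0x23 (blk 8, set 0) → VC-HIT  vc=[6, 4, 14]
12: 0x39 (blk 14, set 0) → VC-HIT  vc=[6, 4, 8]
13: 0x20 (blk 8, set 0) → VC-HIT  vc=[6, 4, 14]
14: 0x11 (blk 4, set 0) → VC-HIT  vc=[6, 8, 14]
15: 0x18 (blk 6, set 0) → VC-HIT  vc=[4, 8, 14]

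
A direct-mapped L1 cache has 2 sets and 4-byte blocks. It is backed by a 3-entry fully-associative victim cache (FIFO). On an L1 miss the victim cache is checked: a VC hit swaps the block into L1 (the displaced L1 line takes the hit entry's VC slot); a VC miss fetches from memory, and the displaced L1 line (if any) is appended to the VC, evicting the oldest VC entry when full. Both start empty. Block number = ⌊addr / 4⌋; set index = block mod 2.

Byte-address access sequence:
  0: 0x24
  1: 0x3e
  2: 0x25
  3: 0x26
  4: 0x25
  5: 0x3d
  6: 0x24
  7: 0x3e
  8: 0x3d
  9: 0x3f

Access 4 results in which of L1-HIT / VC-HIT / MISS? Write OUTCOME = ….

OUTCOME = L1-HIT

#0 0x24→b9/s1 MISS; vc=[]
#1 0x3e→b15/s1 MISS; vc=[9]
#2 0x25→b9/s1 VC-HIT; vc=[15]
#3 0x26→b9/s1 L1-HIT; vc=[15]
#4 0x25→b9/s1 L1-HIT; vc=[15]
#5 0x3d→b15/s1 VC-HIT; vc=[9]
#6 0x24→b9/s1 VC-HIT; vc=[15]
#7 0x3e→b15/s1 VC-HIT; vc=[9]
#8 0x3d→b15/s1 L1-HIT; vc=[9]
#9 0x3f→b15/s1 L1-HIT; vc=[9]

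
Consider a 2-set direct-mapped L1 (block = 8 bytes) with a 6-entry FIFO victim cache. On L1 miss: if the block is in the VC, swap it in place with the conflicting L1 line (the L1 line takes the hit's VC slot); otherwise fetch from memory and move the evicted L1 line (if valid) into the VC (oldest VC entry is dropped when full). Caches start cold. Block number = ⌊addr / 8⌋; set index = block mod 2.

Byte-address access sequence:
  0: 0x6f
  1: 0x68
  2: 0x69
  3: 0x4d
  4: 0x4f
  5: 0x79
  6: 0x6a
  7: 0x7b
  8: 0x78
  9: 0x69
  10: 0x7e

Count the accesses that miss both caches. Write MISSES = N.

MISSES = 3

  [0] addr=0x6f blk=13 s=1: MISS | VC []
  [1] addr=0x68 blk=13 s=1: L1-HIT | VC []
  [2] addr=0x69 blk=13 s=1: L1-HIT | VC []
  [3] addr=0x4d blk=9 s=1: MISS | VC [13]
  [4] addr=0x4f blk=9 s=1: L1-HIT | VC [13]
  [5] addr=0x79 blk=15 s=1: MISS | VC [13, 9]
  [6] addr=0x6a blk=13 s=1: VC-HIT | VC [15, 9]
  [7] addr=0x7b blk=15 s=1: VC-HIT | VC [13, 9]
  [8] addr=0x78 blk=15 s=1: L1-HIT | VC [13, 9]
  [9] addr=0x69 blk=13 s=1: VC-HIT | VC [15, 9]
  [10] addr=0x7e blk=15 s=1: VC-HIT | VC [13, 9]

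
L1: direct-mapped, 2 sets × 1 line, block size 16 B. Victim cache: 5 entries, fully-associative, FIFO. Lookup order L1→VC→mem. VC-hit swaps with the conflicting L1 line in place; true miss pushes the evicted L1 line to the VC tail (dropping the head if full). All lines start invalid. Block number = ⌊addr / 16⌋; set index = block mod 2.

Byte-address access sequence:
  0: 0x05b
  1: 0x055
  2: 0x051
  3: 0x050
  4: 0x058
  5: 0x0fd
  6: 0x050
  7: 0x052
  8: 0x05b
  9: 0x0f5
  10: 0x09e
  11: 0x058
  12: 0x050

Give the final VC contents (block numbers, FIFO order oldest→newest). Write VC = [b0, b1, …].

VC = [9, 15]

0: 0x5b (blk 5, set 1) → MISS  vc=[]
1: 0x55 (blk 5, set 1) → L1-HIT  vc=[]
2: 0x51 (blk 5, set 1) → L1-HIT  vc=[]
3: 0x50 (blk 5, set 1) → L1-HIT  vc=[]
4: 0x58 (blk 5, set 1) → L1-HIT  vc=[]
5: 0xfd (blk 15, set 1) → MISS  vc=[5]
6: 0x50 (blk 5, set 1) → VC-HIT  vc=[15]
7: 0x52 (blk 5, set 1) → L1-HIT  vc=[15]
8: 0x5b (blk 5, set 1) → L1-HIT  vc=[15]
9: 0xf5 (blk 15, set 1) → VC-HIT  vc=[5]
10: 0x9e (blk 9, set 1) → MISS  vc=[5, 15]
11: 0x58 (blk 5, set 1) → VC-HIT  vc=[9, 15]
12: 0x50 (blk 5, set 1) → L1-HIT  vc=[9, 15]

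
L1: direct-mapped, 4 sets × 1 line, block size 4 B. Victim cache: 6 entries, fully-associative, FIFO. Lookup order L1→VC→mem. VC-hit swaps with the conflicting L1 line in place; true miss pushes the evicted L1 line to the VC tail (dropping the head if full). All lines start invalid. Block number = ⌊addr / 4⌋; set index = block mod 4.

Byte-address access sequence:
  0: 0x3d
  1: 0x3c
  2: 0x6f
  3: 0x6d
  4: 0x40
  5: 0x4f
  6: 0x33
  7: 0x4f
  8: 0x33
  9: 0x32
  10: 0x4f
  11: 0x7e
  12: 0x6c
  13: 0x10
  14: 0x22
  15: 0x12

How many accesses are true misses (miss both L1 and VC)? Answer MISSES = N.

MISSES = 8

#0 0x3d→b15/s3 MISS; vc=[]
#1 0x3c→b15/s3 L1-HIT; vc=[]
#2 0x6f→b27/s3 MISS; vc=[15]
#3 0x6d→b27/s3 L1-HIT; vc=[15]
#4 0x40→b16/s0 MISS; vc=[15]
#5 0x4f→b19/s3 MISS; vc=[15,27]
#6 0x33→b12/s0 MISS; vc=[15,27,16]
#7 0x4f→b19/s3 L1-HIT; vc=[15,27,16]
#8 0x33→b12/s0 L1-HIT; vc=[15,27,16]
#9 0x32→b12/s0 L1-HIT; vc=[15,27,16]
#10 0x4f→b19/s3 L1-HIT; vc=[15,27,16]
#11 0x7e→b31/s3 MISS; vc=[15,27,16,19]
#12 0x6c→b27/s3 VC-HIT; vc=[15,31,16,19]
#13 0x10→b4/s0 MISS; vc=[15,31,16,19,12]
#14 0x22→b8/s0 MISS; vc=[15,31,16,19,12,4]
#15 0x12→b4/s0 VC-HIT; vc=[15,31,16,19,12,8]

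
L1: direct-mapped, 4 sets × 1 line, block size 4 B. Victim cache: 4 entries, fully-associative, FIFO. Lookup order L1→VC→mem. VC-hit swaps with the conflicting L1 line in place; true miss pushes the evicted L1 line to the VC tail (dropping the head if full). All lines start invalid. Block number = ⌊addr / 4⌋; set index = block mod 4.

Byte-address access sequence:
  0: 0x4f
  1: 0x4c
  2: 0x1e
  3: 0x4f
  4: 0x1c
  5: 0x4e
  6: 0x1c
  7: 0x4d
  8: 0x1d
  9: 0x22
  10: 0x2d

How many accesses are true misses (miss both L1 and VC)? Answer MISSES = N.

  [0] addr=0x4f blk=19 s=3: MISS | VC []
  [1] addr=0x4c blk=19 s=3: L1-HIT | VC []
  [2] addr=0x1e blk=7 s=3: MISS | VC [19]
  [3] addr=0x4f blk=19 s=3: VC-HIT | VC [7]
  [4] addr=0x1c blk=7 s=3: VC-HIT | VC [19]
  [5] addr=0x4e blk=19 s=3: VC-HIT | VC [7]
  [6] addr=0x1c blk=7 s=3: VC-HIT | VC [19]
  [7] addr=0x4d blk=19 s=3: VC-HIT | VC [7]
  [8] addr=0x1d blk=7 s=3: VC-HIT | VC [19]
  [9] addr=0x22 blk=8 s=0: MISS | VC [19]
  [10] addr=0x2d blk=11 s=3: MISS | VC [19, 7]

MISSES = 4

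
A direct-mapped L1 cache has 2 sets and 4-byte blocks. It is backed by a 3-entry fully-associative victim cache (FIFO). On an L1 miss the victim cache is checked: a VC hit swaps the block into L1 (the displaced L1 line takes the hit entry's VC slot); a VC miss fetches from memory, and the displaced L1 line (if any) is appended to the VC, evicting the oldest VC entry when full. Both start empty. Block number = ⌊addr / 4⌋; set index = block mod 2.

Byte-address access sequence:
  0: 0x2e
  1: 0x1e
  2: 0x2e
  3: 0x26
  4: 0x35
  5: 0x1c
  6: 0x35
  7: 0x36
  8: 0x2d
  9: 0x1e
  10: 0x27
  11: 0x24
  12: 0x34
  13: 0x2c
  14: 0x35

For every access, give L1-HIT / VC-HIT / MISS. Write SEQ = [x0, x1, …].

SEQ = [MISS, MISS, VC-HIT, MISS, MISS, VC-HIT, VC-HIT, L1-HIT, VC-HIT, VC-HIT, VC-HIT, L1-HIT, VC-HIT, VC-HIT, VC-HIT]

  [0] addr=0x2e blk=11 s=1: MISS | VC []
  [1] addr=0x1e blk=7 s=1: MISS | VC [11]
  [2] addr=0x2e blk=11 s=1: VC-HIT | VC [7]
  [3] addr=0x26 blk=9 s=1: MISS | VC [7, 11]
  [4] addr=0x35 blk=13 s=1: MISS | VC [7, 11, 9]
  [5] addr=0x1c blk=7 s=1: VC-HIT | VC [13, 11, 9]
  [6] addr=0x35 blk=13 s=1: VC-HIT | VC [7, 11, 9]
  [7] addr=0x36 blk=13 s=1: L1-HIT | VC [7, 11, 9]
  [8] addr=0x2d blk=11 s=1: VC-HIT | VC [7, 13, 9]
  [9] addr=0x1e blk=7 s=1: VC-HIT | VC [11, 13, 9]
  [10] addr=0x27 blk=9 s=1: VC-HIT | VC [11, 13, 7]
  [11] addr=0x24 blk=9 s=1: L1-HIT | VC [11, 13, 7]
  [12] addr=0x34 blk=13 s=1: VC-HIT | VC [11, 9, 7]
  [13] addr=0x2c blk=11 s=1: VC-HIT | VC [13, 9, 7]
  [14] addr=0x35 blk=13 s=1: VC-HIT | VC [11, 9, 7]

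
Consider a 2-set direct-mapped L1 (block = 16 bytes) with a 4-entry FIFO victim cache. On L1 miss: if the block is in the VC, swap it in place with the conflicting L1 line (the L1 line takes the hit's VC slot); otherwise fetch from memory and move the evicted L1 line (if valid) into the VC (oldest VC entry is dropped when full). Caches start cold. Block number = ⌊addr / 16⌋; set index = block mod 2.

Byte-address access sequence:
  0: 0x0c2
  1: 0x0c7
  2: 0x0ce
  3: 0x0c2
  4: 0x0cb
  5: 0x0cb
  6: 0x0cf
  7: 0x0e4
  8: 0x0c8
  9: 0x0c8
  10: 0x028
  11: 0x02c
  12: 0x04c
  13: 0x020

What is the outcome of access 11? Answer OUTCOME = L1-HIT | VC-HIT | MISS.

OUTCOME = L1-HIT

0: 0xc2 (blk 12, set 0) → MISS  vc=[]
1: 0xc7 (blk 12, set 0) → L1-HIT  vc=[]
2: 0xce (blk 12, set 0) → L1-HIT  vc=[]
3: 0xc2 (blk 12, set 0) → L1-HIT  vc=[]
4: 0xcb (blk 12, set 0) → L1-HIT  vc=[]
5: 0xcb (blk 12, set 0) → L1-HIT  vc=[]
6: 0xcf (blk 12, set 0) → L1-HIT  vc=[]
7: 0xe4 (blk 14, set 0) → MISS  vc=[12]
8: 0xc8 (blk 12, set 0) → VC-HIT  vc=[14]
9: 0xc8 (blk 12, set 0) → L1-HIT  vc=[14]
10: 0x28 (blk 2, set 0) → MISS  vc=[14, 12]
11: 0x2c (blk 2, set 0) → L1-HIT  vc=[14, 12]
12: 0x4c (blk 4, set 0) → MISS  vc=[14, 12, 2]
13: 0x20 (blk 2, set 0) → VC-HIT  vc=[14, 12, 4]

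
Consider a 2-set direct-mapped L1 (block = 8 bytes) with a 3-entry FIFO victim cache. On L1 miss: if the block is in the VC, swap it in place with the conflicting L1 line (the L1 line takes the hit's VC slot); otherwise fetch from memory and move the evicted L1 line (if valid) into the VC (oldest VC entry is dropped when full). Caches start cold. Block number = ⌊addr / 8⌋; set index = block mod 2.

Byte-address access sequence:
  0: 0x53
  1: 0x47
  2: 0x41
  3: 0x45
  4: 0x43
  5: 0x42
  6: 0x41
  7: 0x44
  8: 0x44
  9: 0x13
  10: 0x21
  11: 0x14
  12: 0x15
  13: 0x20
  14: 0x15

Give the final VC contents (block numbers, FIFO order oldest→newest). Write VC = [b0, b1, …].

  [0] addr=0x53 blk=10 s=0: MISS | VC []
  [1] addr=0x47 blk=8 s=0: MISS | VC [10]
  [2] addr=0x41 blk=8 s=0: L1-HIT | VC [10]
  [3] addr=0x45 blk=8 s=0: L1-HIT | VC [10]
  [4] addr=0x43 blk=8 s=0: L1-HIT | VC [10]
  [5] addr=0x42 blk=8 s=0: L1-HIT | VC [10]
  [6] addr=0x41 blk=8 s=0: L1-HIT | VC [10]
  [7] addr=0x44 blk=8 s=0: L1-HIT | VC [10]
  [8] addr=0x44 blk=8 s=0: L1-HIT | VC [10]
  [9] addr=0x13 blk=2 s=0: MISS | VC [10, 8]
  [10] addr=0x21 blk=4 s=0: MISS | VC [10, 8, 2]
  [11] addr=0x14 blk=2 s=0: VC-HIT | VC [10, 8, 4]
  [12] addr=0x15 blk=2 s=0: L1-HIT | VC [10, 8, 4]
  [13] addr=0x20 blk=4 s=0: VC-HIT | VC [10, 8, 2]
  [14] addr=0x15 blk=2 s=0: VC-HIT | VC [10, 8, 4]

VC = [10, 8, 4]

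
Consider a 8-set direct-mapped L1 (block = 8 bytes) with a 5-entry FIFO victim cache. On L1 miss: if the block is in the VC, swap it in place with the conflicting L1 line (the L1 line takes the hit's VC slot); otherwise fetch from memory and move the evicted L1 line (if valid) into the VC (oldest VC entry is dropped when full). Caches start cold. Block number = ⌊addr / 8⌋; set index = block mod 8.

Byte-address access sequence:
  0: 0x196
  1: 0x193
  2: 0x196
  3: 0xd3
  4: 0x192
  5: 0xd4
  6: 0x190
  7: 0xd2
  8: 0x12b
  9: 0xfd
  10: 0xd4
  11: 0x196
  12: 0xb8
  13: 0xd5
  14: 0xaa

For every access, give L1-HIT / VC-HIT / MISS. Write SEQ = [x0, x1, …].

#0 0x196→b50/s2 MISS; vc=[]
#1 0x193→b50/s2 L1-HIT; vc=[]
#2 0x196→b50/s2 L1-HIT; vc=[]
#3 0xd3→b26/s2 MISS; vc=[50]
#4 0x192→b50/s2 VC-HIT; vc=[26]
#5 0xd4→b26/s2 VC-HIT; vc=[50]
#6 0x190→b50/s2 VC-HIT; vc=[26]
#7 0xd2→b26/s2 VC-HIT; vc=[50]
#8 0x12b→b37/s5 MISS; vc=[50]
#9 0xfd→b31/s7 MISS; vc=[50]
#10 0xd4→b26/s2 L1-HIT; vc=[50]
#11 0x196→b50/s2 VC-HIT; vc=[26]
#12 0xb8→b23/s7 MISS; vc=[26,31]
#13 0xd5→b26/s2 VC-HIT; vc=[50,31]
#14 0xaa→b21/s5 MISS; vc=[50,31,37]

SEQ = [MISS, L1-HIT, L1-HIT, MISS, VC-HIT, VC-HIT, VC-HIT, VC-HIT, MISS, MISS, L1-HIT, VC-HIT, MISS, VC-HIT, MISS]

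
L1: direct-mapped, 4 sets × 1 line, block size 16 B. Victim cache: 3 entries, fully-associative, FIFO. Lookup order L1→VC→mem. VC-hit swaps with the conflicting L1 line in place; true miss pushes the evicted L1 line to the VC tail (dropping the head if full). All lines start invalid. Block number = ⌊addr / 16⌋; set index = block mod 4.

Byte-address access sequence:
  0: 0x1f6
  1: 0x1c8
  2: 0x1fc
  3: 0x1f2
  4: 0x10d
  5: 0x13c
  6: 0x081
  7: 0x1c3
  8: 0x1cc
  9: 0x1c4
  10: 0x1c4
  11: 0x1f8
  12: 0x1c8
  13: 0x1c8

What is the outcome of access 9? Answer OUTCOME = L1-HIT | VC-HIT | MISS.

OUTCOME = L1-HIT

  [0] addr=0x1f6 blk=31 s=3: MISS | VC []
  [1] addr=0x1c8 blk=28 s=0: MISS | VC []
  [2] addr=0x1fc blk=31 s=3: L1-HIT | VC []
  [3] addr=0x1f2 blk=31 s=3: L1-HIT | VC []
  [4] addr=0x10d blk=16 s=0: MISS | VC [28]
  [5] addr=0x13c blk=19 s=3: MISS | VC [28, 31]
  [6] addr=0x81 blk=8 s=0: MISS | VC [28, 31, 16]
  [7] addr=0x1c3 blk=28 s=0: VC-HIT | VC [8, 31, 16]
  [8] addr=0x1cc blk=28 s=0: L1-HIT | VC [8, 31, 16]
  [9] addr=0x1c4 blk=28 s=0: L1-HIT | VC [8, 31, 16]
  [10] addr=0x1c4 blk=28 s=0: L1-HIT | VC [8, 31, 16]
  [11] addr=0x1f8 blk=31 s=3: VC-HIT | VC [8, 19, 16]
  [12] addr=0x1c8 blk=28 s=0: L1-HIT | VC [8, 19, 16]
  [13] addr=0x1c8 blk=28 s=0: L1-HIT | VC [8, 19, 16]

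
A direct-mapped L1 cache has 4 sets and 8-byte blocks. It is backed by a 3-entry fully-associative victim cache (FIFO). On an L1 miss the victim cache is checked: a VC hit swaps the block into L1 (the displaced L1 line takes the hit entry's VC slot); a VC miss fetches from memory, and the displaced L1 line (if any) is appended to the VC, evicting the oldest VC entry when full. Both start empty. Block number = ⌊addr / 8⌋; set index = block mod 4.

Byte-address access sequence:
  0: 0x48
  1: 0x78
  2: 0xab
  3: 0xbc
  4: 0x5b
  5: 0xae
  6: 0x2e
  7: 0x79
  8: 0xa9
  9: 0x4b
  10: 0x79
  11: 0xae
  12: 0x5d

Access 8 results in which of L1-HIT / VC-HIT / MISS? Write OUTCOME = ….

OUTCOME = VC-HIT

  [0] addr=0x48 blk=9 s=1: MISS | VC []
  [1] addr=0x78 blk=15 s=3: MISS | VC []
  [2] addr=0xab blk=21 s=1: MISS | VC [9]
  [3] addr=0xbc blk=23 s=3: MISS | VC [9, 15]
  [4] addr=0x5b blk=11 s=3: MISS | VC [9, 15, 23]
  [5] addr=0xae blk=21 s=1: L1-HIT | VC [9, 15, 23]
  [6] addr=0x2e blk=5 s=1: MISS | VC [15, 23, 21]
  [7] addr=0x79 blk=15 s=3: VC-HIT | VC [11, 23, 21]
  [8] addr=0xa9 blk=21 s=1: VC-HIT | VC [11, 23, 5]
  [9] addr=0x4b blk=9 s=1: MISS | VC [23, 5, 21]
  [10] addr=0x79 blk=15 s=3: L1-HIT | VC [23, 5, 21]
  [11] addr=0xae blk=21 s=1: VC-HIT | VC [23, 5, 9]
  [12] addr=0x5d blk=11 s=3: MISS | VC [5, 9, 15]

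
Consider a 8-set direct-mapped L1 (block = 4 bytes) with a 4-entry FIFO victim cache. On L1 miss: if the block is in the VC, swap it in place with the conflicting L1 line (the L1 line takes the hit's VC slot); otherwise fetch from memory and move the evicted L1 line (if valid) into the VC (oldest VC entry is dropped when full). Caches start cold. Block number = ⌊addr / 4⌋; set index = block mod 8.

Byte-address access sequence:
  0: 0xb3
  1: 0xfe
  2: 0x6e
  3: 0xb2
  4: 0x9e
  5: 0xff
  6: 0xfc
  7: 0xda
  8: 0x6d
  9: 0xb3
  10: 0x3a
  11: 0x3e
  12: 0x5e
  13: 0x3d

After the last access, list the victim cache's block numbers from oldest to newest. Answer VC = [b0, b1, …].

VC = [39, 54, 63, 23]

0: 0xb3 (blk 44, set 4) → MISS  vc=[]
1: 0xfe (blk 63, set 7) → MISS  vc=[]
2: 0x6e (blk 27, set 3) → MISS  vc=[]
3: 0xb2 (blk 44, set 4) → L1-HIT  vc=[]
4: 0x9e (blk 39, set 7) → MISS  vc=[63]
5: 0xff (blk 63, set 7) → VC-HIT  vc=[39]
6: 0xfc (blk 63, set 7) → L1-HIT  vc=[39]
7: 0xda (blk 54, set 6) → MISS  vc=[39]
8: 0x6d (blk 27, set 3) → L1-HIT  vc=[39]
9: 0xb3 (blk 44, set 4) → L1-HIT  vc=[39]
10: 0x3a (blk 14, set 6) → MISS  vc=[39, 54]
11: 0x3e (blk 15, set 7) → MISS  vc=[39, 54, 63]
12: 0x5e (blk 23, set 7) → MISS  vc=[39, 54, 63, 15]
13: 0x3d (blk 15, set 7) → VC-HIT  vc=[39, 54, 63, 23]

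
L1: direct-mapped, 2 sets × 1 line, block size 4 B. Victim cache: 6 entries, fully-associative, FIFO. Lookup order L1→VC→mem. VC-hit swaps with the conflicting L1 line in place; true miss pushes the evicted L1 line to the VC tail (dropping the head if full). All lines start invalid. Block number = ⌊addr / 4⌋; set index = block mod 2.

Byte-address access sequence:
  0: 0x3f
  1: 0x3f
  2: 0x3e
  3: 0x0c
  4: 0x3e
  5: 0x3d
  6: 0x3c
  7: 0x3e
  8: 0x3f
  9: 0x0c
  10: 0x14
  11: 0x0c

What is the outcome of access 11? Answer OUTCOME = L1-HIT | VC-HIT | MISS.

OUTCOME = VC-HIT

0: 0x3f (blk 15, set 1) → MISS  vc=[]
1: 0x3f (blk 15, set 1) → L1-HIT  vc=[]
2: 0x3e (blk 15, set 1) → L1-HIT  vc=[]
3: 0xc (blk 3, set 1) → MISS  vc=[15]
4: 0x3e (blk 15, set 1) → VC-HIT  vc=[3]
5: 0x3d (blk 15, set 1) → L1-HIT  vc=[3]
6: 0x3c (blk 15, set 1) → L1-HIT  vc=[3]
7: 0x3e (blk 15, set 1) → L1-HIT  vc=[3]
8: 0x3f (blk 15, set 1) → L1-HIT  vc=[3]
9: 0xc (blk 3, set 1) → VC-HIT  vc=[15]
10: 0x14 (blk 5, set 1) → MISS  vc=[15, 3]
11: 0xc (blk 3, set 1) → VC-HIT  vc=[15, 5]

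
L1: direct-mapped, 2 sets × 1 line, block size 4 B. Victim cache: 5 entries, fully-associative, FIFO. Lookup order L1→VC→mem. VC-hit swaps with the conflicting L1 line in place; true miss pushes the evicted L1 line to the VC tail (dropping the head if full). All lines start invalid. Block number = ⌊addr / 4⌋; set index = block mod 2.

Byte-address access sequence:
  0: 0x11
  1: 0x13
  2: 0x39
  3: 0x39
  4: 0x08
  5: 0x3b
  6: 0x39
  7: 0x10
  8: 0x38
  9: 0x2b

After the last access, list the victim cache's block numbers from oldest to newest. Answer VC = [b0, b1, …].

  [0] addr=0x11 blk=4 s=0: MISS | VC []
  [1] addr=0x13 blk=4 s=0: L1-HIT | VC []
  [2] addr=0x39 blk=14 s=0: MISS | VC [4]
  [3] addr=0x39 blk=14 s=0: L1-HIT | VC [4]
  [4] addr=0x8 blk=2 s=0: MISS | VC [4, 14]
  [5] addr=0x3b blk=14 s=0: VC-HIT | VC [4, 2]
  [6] addr=0x39 blk=14 s=0: L1-HIT | VC [4, 2]
  [7] addr=0x10 blk=4 s=0: VC-HIT | VC [14, 2]
  [8] addr=0x38 blk=14 s=0: VC-HIT | VC [4, 2]
  [9] addr=0x2b blk=10 s=0: MISS | VC [4, 2, 14]

VC = [4, 2, 14]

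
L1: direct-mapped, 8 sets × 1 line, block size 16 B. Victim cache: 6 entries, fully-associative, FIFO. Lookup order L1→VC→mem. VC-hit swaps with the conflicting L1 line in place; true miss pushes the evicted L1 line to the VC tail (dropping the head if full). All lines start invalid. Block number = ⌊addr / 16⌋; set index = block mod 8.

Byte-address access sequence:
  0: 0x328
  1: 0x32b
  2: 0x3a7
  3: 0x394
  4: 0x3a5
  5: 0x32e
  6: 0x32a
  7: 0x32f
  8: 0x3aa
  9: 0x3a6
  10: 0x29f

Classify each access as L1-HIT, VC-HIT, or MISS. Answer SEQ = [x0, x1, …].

SEQ = [MISS, L1-HIT, MISS, MISS, L1-HIT, VC-HIT, L1-HIT, L1-HIT, VC-HIT, L1-HIT, MISS]

  [0] addr=0x328 blk=50 s=2: MISS | VC []
  [1] addr=0x32b blk=50 s=2: L1-HIT | VC []
  [2] addr=0x3a7 blk=58 s=2: MISS | VC [50]
  [3] addr=0x394 blk=57 s=1: MISS | VC [50]
  [4] addr=0x3a5 blk=58 s=2: L1-HIT | VC [50]
  [5] addr=0x32e blk=50 s=2: VC-HIT | VC [58]
  [6] addr=0x32a blk=50 s=2: L1-HIT | VC [58]
  [7] addr=0x32f blk=50 s=2: L1-HIT | VC [58]
  [8] addr=0x3aa blk=58 s=2: VC-HIT | VC [50]
  [9] addr=0x3a6 blk=58 s=2: L1-HIT | VC [50]
  [10] addr=0x29f blk=41 s=1: MISS | VC [50, 57]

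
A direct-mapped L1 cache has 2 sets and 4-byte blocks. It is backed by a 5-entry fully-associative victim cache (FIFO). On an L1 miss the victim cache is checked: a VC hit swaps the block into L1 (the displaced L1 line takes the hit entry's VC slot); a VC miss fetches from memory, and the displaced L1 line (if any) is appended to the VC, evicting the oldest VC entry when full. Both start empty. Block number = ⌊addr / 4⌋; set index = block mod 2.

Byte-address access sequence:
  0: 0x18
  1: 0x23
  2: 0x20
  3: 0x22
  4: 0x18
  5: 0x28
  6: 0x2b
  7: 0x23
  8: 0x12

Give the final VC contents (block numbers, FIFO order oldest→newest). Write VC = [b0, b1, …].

#0 0x18→b6/s0 MISS; vc=[]
#1 0x23→b8/s0 MISS; vc=[6]
#2 0x20→b8/s0 L1-HIT; vc=[6]
#3 0x22→b8/s0 L1-HIT; vc=[6]
#4 0x18→b6/s0 VC-HIT; vc=[8]
#5 0x28→b10/s0 MISS; vc=[8,6]
#6 0x2b→b10/s0 L1-HIT; vc=[8,6]
#7 0x23→b8/s0 VC-HIT; vc=[10,6]
#8 0x12→b4/s0 MISS; vc=[10,6,8]

VC = [10, 6, 8]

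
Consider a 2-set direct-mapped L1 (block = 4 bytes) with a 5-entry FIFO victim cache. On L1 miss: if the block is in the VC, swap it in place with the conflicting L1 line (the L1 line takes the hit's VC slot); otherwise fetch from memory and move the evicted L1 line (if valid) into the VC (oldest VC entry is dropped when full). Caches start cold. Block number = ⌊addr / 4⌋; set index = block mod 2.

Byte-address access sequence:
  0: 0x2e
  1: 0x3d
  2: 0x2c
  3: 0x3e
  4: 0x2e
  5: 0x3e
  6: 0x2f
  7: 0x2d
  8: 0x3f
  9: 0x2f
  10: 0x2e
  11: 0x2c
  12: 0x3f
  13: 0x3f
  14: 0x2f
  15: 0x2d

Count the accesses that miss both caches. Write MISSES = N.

MISSES = 2

  [0] addr=0x2e blk=11 s=1: MISS | VC []
  [1] addr=0x3d blk=15 s=1: MISS | VC [11]
  [2] addr=0x2c blk=11 s=1: VC-HIT | VC [15]
  [3] addr=0x3e blk=15 s=1: VC-HIT | VC [11]
  [4] addr=0x2e blk=11 s=1: VC-HIT | VC [15]
  [5] addr=0x3e blk=15 s=1: VC-HIT | VC [11]
  [6] addr=0x2f blk=11 s=1: VC-HIT | VC [15]
  [7] addr=0x2d blk=11 s=1: L1-HIT | VC [15]
  [8] addr=0x3f blk=15 s=1: VC-HIT | VC [11]
  [9] addr=0x2f blk=11 s=1: VC-HIT | VC [15]
  [10] addr=0x2e blk=11 s=1: L1-HIT | VC [15]
  [11] addr=0x2c blk=11 s=1: L1-HIT | VC [15]
  [12] addr=0x3f blk=15 s=1: VC-HIT | VC [11]
  [13] addr=0x3f blk=15 s=1: L1-HIT | VC [11]
  [14] addr=0x2f blk=11 s=1: VC-HIT | VC [15]
  [15] addr=0x2d blk=11 s=1: L1-HIT | VC [15]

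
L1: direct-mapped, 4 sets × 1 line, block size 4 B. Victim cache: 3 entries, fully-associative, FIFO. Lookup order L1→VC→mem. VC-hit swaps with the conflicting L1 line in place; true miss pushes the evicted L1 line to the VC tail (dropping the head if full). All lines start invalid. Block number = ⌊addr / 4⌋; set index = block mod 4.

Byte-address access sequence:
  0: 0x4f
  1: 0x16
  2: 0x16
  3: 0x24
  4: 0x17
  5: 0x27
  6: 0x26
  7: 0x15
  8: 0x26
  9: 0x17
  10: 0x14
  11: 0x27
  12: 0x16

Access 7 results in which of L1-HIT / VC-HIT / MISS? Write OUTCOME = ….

#0 0x4f→b19/s3 MISS; vc=[]
#1 0x16→b5/s1 MISS; vc=[]
#2 0x16→b5/s1 L1-HIT; vc=[]
#3 0x24→b9/s1 MISS; vc=[5]
#4 0x17→b5/s1 VC-HIT; vc=[9]
#5 0x27→b9/s1 VC-HIT; vc=[5]
#6 0x26→b9/s1 L1-HIT; vc=[5]
#7 0x15→b5/s1 VC-HIT; vc=[9]
#8 0x26→b9/s1 VC-HIT; vc=[5]
#9 0x17→b5/s1 VC-HIT; vc=[9]
#10 0x14→b5/s1 L1-HIT; vc=[9]
#11 0x27→b9/s1 VC-HIT; vc=[5]
#12 0x16→b5/s1 VC-HIT; vc=[9]

OUTCOME = VC-HIT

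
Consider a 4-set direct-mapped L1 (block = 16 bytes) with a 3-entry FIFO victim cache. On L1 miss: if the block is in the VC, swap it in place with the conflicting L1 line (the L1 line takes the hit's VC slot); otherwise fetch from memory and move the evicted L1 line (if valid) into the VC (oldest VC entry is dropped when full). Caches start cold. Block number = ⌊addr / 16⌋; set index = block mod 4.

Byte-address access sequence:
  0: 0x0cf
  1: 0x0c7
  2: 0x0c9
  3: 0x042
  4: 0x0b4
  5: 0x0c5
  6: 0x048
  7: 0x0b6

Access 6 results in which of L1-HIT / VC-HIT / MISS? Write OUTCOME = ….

0: 0xcf (blk 12, set 0) → MISS  vc=[]
1: 0xc7 (blk 12, set 0) → L1-HIT  vc=[]
2: 0xc9 (blk 12, set 0) → L1-HIT  vc=[]
3: 0x42 (blk 4, set 0) → MISS  vc=[12]
4: 0xb4 (blk 11, set 3) → MISS  vc=[12]
5: 0xc5 (blk 12, set 0) → VC-HIT  vc=[4]
6: 0x48 (blk 4, set 0) → VC-HIT  vc=[12]
7: 0xb6 (blk 11, set 3) → L1-HIT  vc=[12]

OUTCOME = VC-HIT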